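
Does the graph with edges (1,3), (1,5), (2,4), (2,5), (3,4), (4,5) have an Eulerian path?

Step 1: Find the degree of each vertex:
  deg(1) = 2
  deg(2) = 2
  deg(3) = 2
  deg(4) = 3
  deg(5) = 3

Step 2: Count vertices with odd degree:
  Odd-degree vertices: 4, 5 (2 total)

Step 3: Apply Euler's theorem:
  - Eulerian circuit exists iff graph is connected and all vertices have even degree
  - Eulerian path exists iff graph is connected and has 0 or 2 odd-degree vertices

Graph is connected with exactly 2 odd-degree vertices (4, 5).
Eulerian path exists (starting and ending at the odd-degree vertices), but no Eulerian circuit.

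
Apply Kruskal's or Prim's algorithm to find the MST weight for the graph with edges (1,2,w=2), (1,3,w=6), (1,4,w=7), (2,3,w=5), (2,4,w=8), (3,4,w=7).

Apply Kruskal's algorithm (sort edges by weight, add if no cycle):

Sorted edges by weight:
  (1,2) w=2
  (2,3) w=5
  (1,3) w=6
  (1,4) w=7
  (3,4) w=7
  (2,4) w=8

Add edge (1,2) w=2 -- no cycle. Running total: 2
Add edge (2,3) w=5 -- no cycle. Running total: 7
Skip edge (1,3) w=6 -- would create cycle
Add edge (1,4) w=7 -- no cycle. Running total: 14

MST edges: (1,2,w=2), (2,3,w=5), (1,4,w=7)
Total MST weight: 2 + 5 + 7 = 14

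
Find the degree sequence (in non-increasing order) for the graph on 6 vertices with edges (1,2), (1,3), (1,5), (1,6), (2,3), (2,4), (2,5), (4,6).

Step 1: Count edges incident to each vertex:
  deg(1) = 4 (neighbors: 2, 3, 5, 6)
  deg(2) = 4 (neighbors: 1, 3, 4, 5)
  deg(3) = 2 (neighbors: 1, 2)
  deg(4) = 2 (neighbors: 2, 6)
  deg(5) = 2 (neighbors: 1, 2)
  deg(6) = 2 (neighbors: 1, 4)

Step 2: Sort degrees in non-increasing order:
  Degrees: [4, 4, 2, 2, 2, 2] -> sorted: [4, 4, 2, 2, 2, 2]

Degree sequence: [4, 4, 2, 2, 2, 2]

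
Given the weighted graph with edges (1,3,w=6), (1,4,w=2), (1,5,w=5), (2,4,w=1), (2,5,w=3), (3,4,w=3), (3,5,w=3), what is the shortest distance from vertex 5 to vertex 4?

Step 1: Build adjacency list with weights:
  1: 3(w=6), 4(w=2), 5(w=5)
  2: 4(w=1), 5(w=3)
  3: 1(w=6), 4(w=3), 5(w=3)
  4: 1(w=2), 2(w=1), 3(w=3)
  5: 1(w=5), 2(w=3), 3(w=3)

Step 2: Apply Dijkstra's algorithm from vertex 5:
  Visit vertex 5 (distance=0)
    Update dist[1] = 5
    Update dist[2] = 3
    Update dist[3] = 3
  Visit vertex 2 (distance=3)
    Update dist[4] = 4
  Visit vertex 3 (distance=3)
  Visit vertex 4 (distance=4)

Step 3: Shortest path: 5 -> 2 -> 4
Total weight: 3 + 1 = 4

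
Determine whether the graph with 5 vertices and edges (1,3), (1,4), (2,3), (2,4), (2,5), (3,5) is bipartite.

Step 1: Attempt 2-coloring using BFS:
  Start at vertex 1, assign color 0
  Color vertex 3 with color 1 (neighbor of 1)
  Color vertex 4 with color 1 (neighbor of 1)
  Color vertex 2 with color 0 (neighbor of 3)
  Color vertex 5 with color 0 (neighbor of 3)

Step 2: Conflict found! Vertices 2 and 5 are adjacent but have the same color.
This means the graph contains an odd cycle.

The graph is NOT bipartite.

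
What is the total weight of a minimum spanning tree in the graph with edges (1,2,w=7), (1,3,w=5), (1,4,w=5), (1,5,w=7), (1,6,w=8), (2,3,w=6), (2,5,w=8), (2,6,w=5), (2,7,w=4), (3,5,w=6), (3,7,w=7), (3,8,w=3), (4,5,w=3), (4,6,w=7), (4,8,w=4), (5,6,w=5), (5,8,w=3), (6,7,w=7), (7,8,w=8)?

Apply Kruskal's algorithm (sort edges by weight, add if no cycle):

Sorted edges by weight:
  (3,8) w=3
  (4,5) w=3
  (5,8) w=3
  (2,7) w=4
  (4,8) w=4
  (1,4) w=5
  (1,3) w=5
  (2,6) w=5
  (5,6) w=5
  (2,3) w=6
  (3,5) w=6
  (1,2) w=7
  (1,5) w=7
  (3,7) w=7
  (4,6) w=7
  (6,7) w=7
  (1,6) w=8
  (2,5) w=8
  (7,8) w=8

Add edge (3,8) w=3 -- no cycle. Running total: 3
Add edge (4,5) w=3 -- no cycle. Running total: 6
Add edge (5,8) w=3 -- no cycle. Running total: 9
Add edge (2,7) w=4 -- no cycle. Running total: 13
Skip edge (4,8) w=4 -- would create cycle
Add edge (1,4) w=5 -- no cycle. Running total: 18
Skip edge (1,3) w=5 -- would create cycle
Add edge (2,6) w=5 -- no cycle. Running total: 23
Add edge (5,6) w=5 -- no cycle. Running total: 28

MST edges: (3,8,w=3), (4,5,w=3), (5,8,w=3), (2,7,w=4), (1,4,w=5), (2,6,w=5), (5,6,w=5)
Total MST weight: 3 + 3 + 3 + 4 + 5 + 5 + 5 = 28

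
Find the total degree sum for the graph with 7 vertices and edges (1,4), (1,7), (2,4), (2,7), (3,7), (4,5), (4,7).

Step 1: Count edges incident to each vertex:
  deg(1) = 2 (neighbors: 4, 7)
  deg(2) = 2 (neighbors: 4, 7)
  deg(3) = 1 (neighbors: 7)
  deg(4) = 4 (neighbors: 1, 2, 5, 7)
  deg(5) = 1 (neighbors: 4)
  deg(6) = 0 (neighbors: none)
  deg(7) = 4 (neighbors: 1, 2, 3, 4)

Step 2: Sum all degrees:
  2 + 2 + 1 + 4 + 1 + 0 + 4 = 14

Verification: sum of degrees = 2 * |E| = 2 * 7 = 14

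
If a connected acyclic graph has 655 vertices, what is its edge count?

A tree on n vertices always has exactly n - 1 edges.
For n = 655: edges = 655 - 1 = 654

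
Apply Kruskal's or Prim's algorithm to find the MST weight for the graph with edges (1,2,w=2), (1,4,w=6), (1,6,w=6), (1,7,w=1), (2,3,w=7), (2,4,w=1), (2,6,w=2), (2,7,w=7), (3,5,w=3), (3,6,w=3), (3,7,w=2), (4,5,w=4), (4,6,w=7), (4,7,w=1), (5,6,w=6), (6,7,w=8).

Apply Kruskal's algorithm (sort edges by weight, add if no cycle):

Sorted edges by weight:
  (1,7) w=1
  (2,4) w=1
  (4,7) w=1
  (1,2) w=2
  (2,6) w=2
  (3,7) w=2
  (3,5) w=3
  (3,6) w=3
  (4,5) w=4
  (1,6) w=6
  (1,4) w=6
  (5,6) w=6
  (2,3) w=7
  (2,7) w=7
  (4,6) w=7
  (6,7) w=8

Add edge (1,7) w=1 -- no cycle. Running total: 1
Add edge (2,4) w=1 -- no cycle. Running total: 2
Add edge (4,7) w=1 -- no cycle. Running total: 3
Skip edge (1,2) w=2 -- would create cycle
Add edge (2,6) w=2 -- no cycle. Running total: 5
Add edge (3,7) w=2 -- no cycle. Running total: 7
Add edge (3,5) w=3 -- no cycle. Running total: 10

MST edges: (1,7,w=1), (2,4,w=1), (4,7,w=1), (2,6,w=2), (3,7,w=2), (3,5,w=3)
Total MST weight: 1 + 1 + 1 + 2 + 2 + 3 = 10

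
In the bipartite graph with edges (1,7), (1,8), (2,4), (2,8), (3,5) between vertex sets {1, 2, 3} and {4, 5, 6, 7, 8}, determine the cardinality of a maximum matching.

Step 1: List the neighbors of each left vertex:
  1: 7, 8
  2: 4, 8
  3: 5

Step 2: Greedily match left vertices, then look for augmenting paths:
  Match 1 -- 7
  Match 2 -- 4
  Match 3 -- 5
  No augmenting path remains.

Step 3: Verify this is maximum:
  Matching size 3 = min(|L|, |R|) = min(3, 5), which is an upper bound, so this matching is maximum.

Maximum matching: {(1,7), (2,4), (3,5)}
Size: 3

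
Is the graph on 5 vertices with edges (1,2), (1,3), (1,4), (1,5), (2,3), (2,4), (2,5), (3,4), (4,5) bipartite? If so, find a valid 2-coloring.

Step 1: Attempt 2-coloring using BFS:
  Start at vertex 1, assign color 0
  Color vertex 2 with color 1 (neighbor of 1)
  Color vertex 3 with color 1 (neighbor of 1)
  Color vertex 4 with color 1 (neighbor of 1)
  Color vertex 5 with color 1 (neighbor of 1)

Step 2: Conflict found! Vertices 2 and 3 are adjacent but have the same color.
This means the graph contains an odd cycle.

The graph is NOT bipartite.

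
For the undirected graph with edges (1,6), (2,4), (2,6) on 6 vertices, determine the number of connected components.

Step 1: Build adjacency list from edges:
  1: 6
  2: 4, 6
  3: (none)
  4: 2
  5: (none)
  6: 1, 2

Step 2: Run BFS/DFS from vertex 1:
  Visited: {1, 6, 2, 4}
  Reached 4 of 6 vertices

Step 3: Only 4 of 6 vertices reached. Graph is disconnected.
Connected components: {1, 2, 4, 6}, {3}, {5}
Number of connected components: 3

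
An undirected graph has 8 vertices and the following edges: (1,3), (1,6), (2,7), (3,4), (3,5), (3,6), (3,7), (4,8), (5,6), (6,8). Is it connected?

Step 1: Build adjacency list from edges:
  1: 3, 6
  2: 7
  3: 1, 4, 5, 6, 7
  4: 3, 8
  5: 3, 6
  6: 1, 3, 5, 8
  7: 2, 3
  8: 4, 6

Step 2: Run BFS/DFS from vertex 1:
  Visited: {1, 3, 6, 4, 5, 7, 8, 2}
  Reached 8 of 8 vertices

Step 3: All 8 vertices reached from vertex 1, so the graph is connected.
Answer: Yes, the graph is connected.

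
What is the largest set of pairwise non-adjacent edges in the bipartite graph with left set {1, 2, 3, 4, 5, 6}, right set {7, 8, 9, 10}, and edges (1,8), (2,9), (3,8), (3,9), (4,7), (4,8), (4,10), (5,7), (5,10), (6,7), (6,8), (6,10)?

Step 1: List the neighbors of each left vertex:
  1: 8
  2: 9
  3: 8, 9
  4: 7, 8, 10
  5: 7, 10
  6: 7, 8, 10

Step 2: Greedily match left vertices, then look for augmenting paths:
  Match 1 -- 8
  Match 2 -- 9
  Match 4 -- 7
  Match 5 -- 10
  No augmenting path remains.

Step 3: Verify this is maximum:
  Matching size 4 = min(|L|, |R|) = min(6, 4), which is an upper bound, so this matching is maximum.

Maximum matching: {(1,8), (2,9), (4,7), (5,10)}
Size: 4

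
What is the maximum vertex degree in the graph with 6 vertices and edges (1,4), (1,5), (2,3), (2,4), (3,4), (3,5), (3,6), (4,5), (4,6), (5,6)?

Step 1: Count edges incident to each vertex:
  deg(1) = 2 (neighbors: 4, 5)
  deg(2) = 2 (neighbors: 3, 4)
  deg(3) = 4 (neighbors: 2, 4, 5, 6)
  deg(4) = 5 (neighbors: 1, 2, 3, 5, 6)
  deg(5) = 4 (neighbors: 1, 3, 4, 6)
  deg(6) = 3 (neighbors: 3, 4, 5)

Step 2: Find maximum:
  max(2, 2, 4, 5, 4, 3) = 5 (vertex 4)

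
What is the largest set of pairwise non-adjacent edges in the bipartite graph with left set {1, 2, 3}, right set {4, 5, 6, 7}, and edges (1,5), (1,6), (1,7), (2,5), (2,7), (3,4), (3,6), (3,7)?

Step 1: List the neighbors of each left vertex:
  1: 5, 6, 7
  2: 5, 7
  3: 4, 6, 7

Step 2: Greedily match left vertices, then look for augmenting paths:
  Match 1 -- 5
  Match 2 -- 7
  Match 3 -- 4
  No augmenting path remains.

Step 3: Verify this is maximum:
  Matching size 3 = min(|L|, |R|) = min(3, 4), which is an upper bound, so this matching is maximum.

Maximum matching: {(1,5), (2,7), (3,4)}
Size: 3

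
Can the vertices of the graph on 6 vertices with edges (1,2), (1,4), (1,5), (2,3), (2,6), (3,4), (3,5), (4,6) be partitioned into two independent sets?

Step 1: Attempt 2-coloring using BFS:
  Start at vertex 1, assign color 0
  Color vertex 2 with color 1 (neighbor of 1)
  Color vertex 4 with color 1 (neighbor of 1)
  Color vertex 5 with color 1 (neighbor of 1)
  Color vertex 3 with color 0 (neighbor of 2)
  Color vertex 6 with color 0 (neighbor of 2)

Step 2: 2-coloring succeeded. No conflicts found.
  Set A (color 0): {1, 3, 6}
  Set B (color 1): {2, 4, 5}

The graph is bipartite with partition {1, 3, 6}, {2, 4, 5}.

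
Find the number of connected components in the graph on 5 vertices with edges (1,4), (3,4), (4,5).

Step 1: Build adjacency list from edges:
  1: 4
  2: (none)
  3: 4
  4: 1, 3, 5
  5: 4

Step 2: Run BFS/DFS from vertex 1:
  Visited: {1, 4, 3, 5}
  Reached 4 of 5 vertices

Step 3: Only 4 of 5 vertices reached. Graph is disconnected.
Connected components: {1, 3, 4, 5}, {2}
Number of connected components: 2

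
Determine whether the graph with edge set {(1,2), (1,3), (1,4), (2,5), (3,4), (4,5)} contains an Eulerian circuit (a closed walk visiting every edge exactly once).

Step 1: Find the degree of each vertex:
  deg(1) = 3
  deg(2) = 2
  deg(3) = 2
  deg(4) = 3
  deg(5) = 2

Step 2: Count vertices with odd degree:
  Odd-degree vertices: 1, 4 (2 total)

Step 3: Apply Euler's theorem:
  - Eulerian circuit exists iff graph is connected and all vertices have even degree
  - Eulerian path exists iff graph is connected and has 0 or 2 odd-degree vertices

Graph is connected with exactly 2 odd-degree vertices (1, 4).
Eulerian path exists (starting and ending at the odd-degree vertices), but no Eulerian circuit.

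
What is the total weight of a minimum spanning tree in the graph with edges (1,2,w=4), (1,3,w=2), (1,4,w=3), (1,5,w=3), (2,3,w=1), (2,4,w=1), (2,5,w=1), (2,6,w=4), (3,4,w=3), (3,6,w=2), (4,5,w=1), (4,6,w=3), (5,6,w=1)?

Apply Kruskal's algorithm (sort edges by weight, add if no cycle):

Sorted edges by weight:
  (2,3) w=1
  (2,4) w=1
  (2,5) w=1
  (4,5) w=1
  (5,6) w=1
  (1,3) w=2
  (3,6) w=2
  (1,5) w=3
  (1,4) w=3
  (3,4) w=3
  (4,6) w=3
  (1,2) w=4
  (2,6) w=4

Add edge (2,3) w=1 -- no cycle. Running total: 1
Add edge (2,4) w=1 -- no cycle. Running total: 2
Add edge (2,5) w=1 -- no cycle. Running total: 3
Skip edge (4,5) w=1 -- would create cycle
Add edge (5,6) w=1 -- no cycle. Running total: 4
Add edge (1,3) w=2 -- no cycle. Running total: 6

MST edges: (2,3,w=1), (2,4,w=1), (2,5,w=1), (5,6,w=1), (1,3,w=2)
Total MST weight: 1 + 1 + 1 + 1 + 2 = 6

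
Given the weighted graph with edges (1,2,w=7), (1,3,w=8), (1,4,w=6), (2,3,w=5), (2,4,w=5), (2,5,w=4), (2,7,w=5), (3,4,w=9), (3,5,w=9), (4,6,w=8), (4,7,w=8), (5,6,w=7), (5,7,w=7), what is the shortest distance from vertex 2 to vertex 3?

Step 1: Build adjacency list with weights:
  1: 2(w=7), 3(w=8), 4(w=6)
  2: 1(w=7), 3(w=5), 4(w=5), 5(w=4), 7(w=5)
  3: 1(w=8), 2(w=5), 4(w=9), 5(w=9)
  4: 1(w=6), 2(w=5), 3(w=9), 6(w=8), 7(w=8)
  5: 2(w=4), 3(w=9), 6(w=7), 7(w=7)
  6: 4(w=8), 5(w=7)
  7: 2(w=5), 4(w=8), 5(w=7)

Step 2: Apply Dijkstra's algorithm from vertex 2:
  Visit vertex 2 (distance=0)
    Update dist[1] = 7
    Update dist[3] = 5
    Update dist[4] = 5
    Update dist[5] = 4
    Update dist[7] = 5
  Visit vertex 5 (distance=4)
    Update dist[6] = 11
  Visit vertex 3 (distance=5)

Step 3: Shortest path: 2 -> 3
Total weight: 5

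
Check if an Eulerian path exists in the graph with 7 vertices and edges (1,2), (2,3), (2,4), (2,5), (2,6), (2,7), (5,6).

Step 1: Find the degree of each vertex:
  deg(1) = 1
  deg(2) = 6
  deg(3) = 1
  deg(4) = 1
  deg(5) = 2
  deg(6) = 2
  deg(7) = 1

Step 2: Count vertices with odd degree:
  Odd-degree vertices: 1, 3, 4, 7 (4 total)

Step 3: Apply Euler's theorem:
  - Eulerian circuit exists iff graph is connected and all vertices have even degree
  - Eulerian path exists iff graph is connected and has 0 or 2 odd-degree vertices

Graph has 4 odd-degree vertices (need 0 or 2).
Neither Eulerian path nor Eulerian circuit exists.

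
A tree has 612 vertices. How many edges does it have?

A tree on n vertices always has exactly n - 1 edges.
For n = 612: edges = 612 - 1 = 611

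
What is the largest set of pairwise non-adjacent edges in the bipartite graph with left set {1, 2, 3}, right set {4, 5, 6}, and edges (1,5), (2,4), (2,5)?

Step 1: List the neighbors of each left vertex:
  1: 5
  2: 4, 5
  3: (none)

Step 2: Greedily match left vertices, then look for augmenting paths:
  Match 1 -- 5
  Match 2 -- 4
  No augmenting path remains.

Step 3: Verify this is maximum:
  Matching has size 2. The vertex set {1, 2} covers every edge and has size 2; any matching has at most one edge per cover vertex, so 2 is maximum (König's theorem).

Maximum matching: {(1,5), (2,4)}
Size: 2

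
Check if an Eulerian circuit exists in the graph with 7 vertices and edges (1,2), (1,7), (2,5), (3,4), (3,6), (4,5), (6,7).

Step 1: Find the degree of each vertex:
  deg(1) = 2
  deg(2) = 2
  deg(3) = 2
  deg(4) = 2
  deg(5) = 2
  deg(6) = 2
  deg(7) = 2

Step 2: Count vertices with odd degree:
  All vertices have even degree (0 odd-degree vertices)

Step 3: Apply Euler's theorem:
  - Eulerian circuit exists iff graph is connected and all vertices have even degree
  - Eulerian path exists iff graph is connected and has 0 or 2 odd-degree vertices

Graph is connected with 0 odd-degree vertices.
Both Eulerian circuit and Eulerian path exist.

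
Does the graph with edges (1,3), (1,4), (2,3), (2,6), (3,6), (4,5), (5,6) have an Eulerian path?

Step 1: Find the degree of each vertex:
  deg(1) = 2
  deg(2) = 2
  deg(3) = 3
  deg(4) = 2
  deg(5) = 2
  deg(6) = 3

Step 2: Count vertices with odd degree:
  Odd-degree vertices: 3, 6 (2 total)

Step 3: Apply Euler's theorem:
  - Eulerian circuit exists iff graph is connected and all vertices have even degree
  - Eulerian path exists iff graph is connected and has 0 or 2 odd-degree vertices

Graph is connected with exactly 2 odd-degree vertices (3, 6).
Eulerian path exists (starting and ending at the odd-degree vertices), but no Eulerian circuit.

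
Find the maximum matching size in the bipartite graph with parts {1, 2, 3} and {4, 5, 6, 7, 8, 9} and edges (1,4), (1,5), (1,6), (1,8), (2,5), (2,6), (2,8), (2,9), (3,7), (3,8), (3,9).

Step 1: List the neighbors of each left vertex:
  1: 4, 5, 6, 8
  2: 5, 6, 8, 9
  3: 7, 8, 9

Step 2: Greedily match left vertices, then look for augmenting paths:
  Match 1 -- 4
  Match 2 -- 5
  Match 3 -- 7
  No augmenting path remains.

Step 3: Verify this is maximum:
  Matching size 3 = min(|L|, |R|) = min(3, 6), which is an upper bound, so this matching is maximum.

Maximum matching: {(1,4), (2,5), (3,7)}
Size: 3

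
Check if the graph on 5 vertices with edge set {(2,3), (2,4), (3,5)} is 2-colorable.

Step 1: Attempt 2-coloring using BFS:
  Start at vertex 1, assign color 0
  Start new component at vertex 2, assign color 0
  Color vertex 3 with color 1 (neighbor of 2)
  Color vertex 4 with color 1 (neighbor of 2)
  Color vertex 5 with color 0 (neighbor of 3)

Step 2: 2-coloring succeeded. No conflicts found.
  Set A (color 0): {1, 2, 5}
  Set B (color 1): {3, 4}

The graph is bipartite with partition {1, 2, 5}, {3, 4}.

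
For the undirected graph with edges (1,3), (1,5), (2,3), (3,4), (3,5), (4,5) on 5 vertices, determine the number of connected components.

Step 1: Build adjacency list from edges:
  1: 3, 5
  2: 3
  3: 1, 2, 4, 5
  4: 3, 5
  5: 1, 3, 4

Step 2: Run BFS/DFS from vertex 1:
  Visited: {1, 3, 5, 2, 4}
  Reached 5 of 5 vertices

Step 3: All 5 vertices reached from vertex 1, so the graph is connected.
Number of connected components: 1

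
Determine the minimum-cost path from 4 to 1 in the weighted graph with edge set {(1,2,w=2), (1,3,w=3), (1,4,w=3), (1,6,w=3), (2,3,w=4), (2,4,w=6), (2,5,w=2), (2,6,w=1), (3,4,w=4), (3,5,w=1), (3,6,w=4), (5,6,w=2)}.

Step 1: Build adjacency list with weights:
  1: 2(w=2), 3(w=3), 4(w=3), 6(w=3)
  2: 1(w=2), 3(w=4), 4(w=6), 5(w=2), 6(w=1)
  3: 1(w=3), 2(w=4), 4(w=4), 5(w=1), 6(w=4)
  4: 1(w=3), 2(w=6), 3(w=4)
  5: 2(w=2), 3(w=1), 6(w=2)
  6: 1(w=3), 2(w=1), 3(w=4), 5(w=2)

Step 2: Apply Dijkstra's algorithm from vertex 4:
  Visit vertex 4 (distance=0)
    Update dist[1] = 3
    Update dist[2] = 6
    Update dist[3] = 4
  Visit vertex 1 (distance=3)
    Update dist[2] = 5
    Update dist[6] = 6

Step 3: Shortest path: 4 -> 1
Total weight: 3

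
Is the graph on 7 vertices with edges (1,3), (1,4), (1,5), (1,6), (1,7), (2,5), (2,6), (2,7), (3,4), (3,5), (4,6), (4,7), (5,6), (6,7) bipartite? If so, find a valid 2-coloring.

Step 1: Attempt 2-coloring using BFS:
  Start at vertex 1, assign color 0
  Color vertex 3 with color 1 (neighbor of 1)
  Color vertex 4 with color 1 (neighbor of 1)
  Color vertex 5 with color 1 (neighbor of 1)
  Color vertex 6 with color 1 (neighbor of 1)
  Color vertex 7 with color 1 (neighbor of 1)

Step 2: Conflict found! Vertices 3 and 4 are adjacent but have the same color.
This means the graph contains an odd cycle.

The graph is NOT bipartite.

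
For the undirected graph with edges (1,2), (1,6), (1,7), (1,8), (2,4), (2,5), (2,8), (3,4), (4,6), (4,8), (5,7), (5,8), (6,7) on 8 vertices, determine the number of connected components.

Step 1: Build adjacency list from edges:
  1: 2, 6, 7, 8
  2: 1, 4, 5, 8
  3: 4
  4: 2, 3, 6, 8
  5: 2, 7, 8
  6: 1, 4, 7
  7: 1, 5, 6
  8: 1, 2, 4, 5

Step 2: Run BFS/DFS from vertex 1:
  Visited: {1, 2, 6, 7, 8, 4, 5, 3}
  Reached 8 of 8 vertices

Step 3: All 8 vertices reached from vertex 1, so the graph is connected.
Number of connected components: 1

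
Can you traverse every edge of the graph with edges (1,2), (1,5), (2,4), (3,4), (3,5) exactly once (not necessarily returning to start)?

Step 1: Find the degree of each vertex:
  deg(1) = 2
  deg(2) = 2
  deg(3) = 2
  deg(4) = 2
  deg(5) = 2

Step 2: Count vertices with odd degree:
  All vertices have even degree (0 odd-degree vertices)

Step 3: Apply Euler's theorem:
  - Eulerian circuit exists iff graph is connected and all vertices have even degree
  - Eulerian path exists iff graph is connected and has 0 or 2 odd-degree vertices

Graph is connected with 0 odd-degree vertices.
Both Eulerian circuit and Eulerian path exist.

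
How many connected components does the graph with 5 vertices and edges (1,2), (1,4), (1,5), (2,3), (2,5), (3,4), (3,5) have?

Step 1: Build adjacency list from edges:
  1: 2, 4, 5
  2: 1, 3, 5
  3: 2, 4, 5
  4: 1, 3
  5: 1, 2, 3

Step 2: Run BFS/DFS from vertex 1:
  Visited: {1, 2, 4, 5, 3}
  Reached 5 of 5 vertices

Step 3: All 5 vertices reached from vertex 1, so the graph is connected.
Number of connected components: 1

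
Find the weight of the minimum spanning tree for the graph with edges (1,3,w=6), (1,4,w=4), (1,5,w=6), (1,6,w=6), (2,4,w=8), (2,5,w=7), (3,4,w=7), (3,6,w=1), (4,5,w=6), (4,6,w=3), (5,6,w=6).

Apply Kruskal's algorithm (sort edges by weight, add if no cycle):

Sorted edges by weight:
  (3,6) w=1
  (4,6) w=3
  (1,4) w=4
  (1,3) w=6
  (1,5) w=6
  (1,6) w=6
  (4,5) w=6
  (5,6) w=6
  (2,5) w=7
  (3,4) w=7
  (2,4) w=8

Add edge (3,6) w=1 -- no cycle. Running total: 1
Add edge (4,6) w=3 -- no cycle. Running total: 4
Add edge (1,4) w=4 -- no cycle. Running total: 8
Skip edge (1,3) w=6 -- would create cycle
Add edge (1,5) w=6 -- no cycle. Running total: 14
Skip edge (1,6) w=6 -- would create cycle
Skip edge (4,5) w=6 -- would create cycle
Skip edge (5,6) w=6 -- would create cycle
Add edge (2,5) w=7 -- no cycle. Running total: 21

MST edges: (3,6,w=1), (4,6,w=3), (1,4,w=4), (1,5,w=6), (2,5,w=7)
Total MST weight: 1 + 3 + 4 + 6 + 7 = 21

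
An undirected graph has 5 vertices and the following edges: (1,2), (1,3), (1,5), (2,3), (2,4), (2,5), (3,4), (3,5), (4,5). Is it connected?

Step 1: Build adjacency list from edges:
  1: 2, 3, 5
  2: 1, 3, 4, 5
  3: 1, 2, 4, 5
  4: 2, 3, 5
  5: 1, 2, 3, 4

Step 2: Run BFS/DFS from vertex 1:
  Visited: {1, 2, 3, 5, 4}
  Reached 5 of 5 vertices

Step 3: All 5 vertices reached from vertex 1, so the graph is connected.
Answer: Yes, the graph is connected.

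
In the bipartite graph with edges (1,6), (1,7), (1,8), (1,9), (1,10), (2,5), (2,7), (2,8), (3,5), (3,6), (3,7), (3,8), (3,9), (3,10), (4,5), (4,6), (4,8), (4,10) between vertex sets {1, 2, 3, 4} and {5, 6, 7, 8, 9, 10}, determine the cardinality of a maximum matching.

Step 1: List the neighbors of each left vertex:
  1: 6, 7, 8, 9, 10
  2: 5, 7, 8
  3: 5, 6, 7, 8, 9, 10
  4: 5, 6, 8, 10

Step 2: Greedily match left vertices, then look for augmenting paths:
  Match 1 -- 6
  Match 2 -- 5
  Match 3 -- 7
  Match 4 -- 8
  No augmenting path remains.

Step 3: Verify this is maximum:
  Matching size 4 = min(|L|, |R|) = min(4, 6), which is an upper bound, so this matching is maximum.

Maximum matching: {(1,6), (2,5), (3,7), (4,8)}
Size: 4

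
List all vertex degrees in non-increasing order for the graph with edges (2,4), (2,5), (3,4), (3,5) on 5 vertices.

Step 1: Count edges incident to each vertex:
  deg(1) = 0 (neighbors: none)
  deg(2) = 2 (neighbors: 4, 5)
  deg(3) = 2 (neighbors: 4, 5)
  deg(4) = 2 (neighbors: 2, 3)
  deg(5) = 2 (neighbors: 2, 3)

Step 2: Sort degrees in non-increasing order:
  Degrees: [0, 2, 2, 2, 2] -> sorted: [2, 2, 2, 2, 0]

Degree sequence: [2, 2, 2, 2, 0]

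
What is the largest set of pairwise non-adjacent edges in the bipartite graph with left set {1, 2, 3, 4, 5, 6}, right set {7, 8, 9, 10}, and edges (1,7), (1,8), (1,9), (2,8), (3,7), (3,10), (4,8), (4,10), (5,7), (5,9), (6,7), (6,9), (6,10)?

Step 1: List the neighbors of each left vertex:
  1: 7, 8, 9
  2: 8
  3: 7, 10
  4: 8, 10
  5: 7, 9
  6: 7, 9, 10

Step 2: Greedily match left vertices, then look for augmenting paths:
  Match 1 -- 7
  Match 2 -- 8
  Match 3 -- 10
  Match 5 -- 9
  No augmenting path remains.

Step 3: Verify this is maximum:
  Matching size 4 = min(|L|, |R|) = min(6, 4), which is an upper bound, so this matching is maximum.

Maximum matching: {(1,7), (2,8), (3,10), (5,9)}
Size: 4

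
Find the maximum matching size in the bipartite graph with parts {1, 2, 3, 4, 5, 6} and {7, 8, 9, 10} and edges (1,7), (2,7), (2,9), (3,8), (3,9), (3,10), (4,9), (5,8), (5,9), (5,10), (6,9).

Step 1: List the neighbors of each left vertex:
  1: 7
  2: 7, 9
  3: 8, 9, 10
  4: 9
  5: 8, 9, 10
  6: 9

Step 2: Greedily match left vertices, then look for augmenting paths:
  Match 1 -- 7
  Match 2 -- 9
  Match 3 -- 8
  Match 5 -- 10
  No augmenting path remains.

Step 3: Verify this is maximum:
  Matching size 4 = min(|L|, |R|) = min(6, 4), which is an upper bound, so this matching is maximum.

Maximum matching: {(1,7), (2,9), (3,8), (5,10)}
Size: 4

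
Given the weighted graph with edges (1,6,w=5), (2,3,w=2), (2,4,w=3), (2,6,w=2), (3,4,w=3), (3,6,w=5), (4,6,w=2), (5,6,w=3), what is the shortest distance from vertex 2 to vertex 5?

Step 1: Build adjacency list with weights:
  1: 6(w=5)
  2: 3(w=2), 4(w=3), 6(w=2)
  3: 2(w=2), 4(w=3), 6(w=5)
  4: 2(w=3), 3(w=3), 6(w=2)
  5: 6(w=3)
  6: 1(w=5), 2(w=2), 3(w=5), 4(w=2), 5(w=3)

Step 2: Apply Dijkstra's algorithm from vertex 2:
  Visit vertex 2 (distance=0)
    Update dist[3] = 2
    Update dist[4] = 3
    Update dist[6] = 2
  Visit vertex 3 (distance=2)
  Visit vertex 6 (distance=2)
    Update dist[1] = 7
    Update dist[5] = 5
  Visit vertex 4 (distance=3)
  Visit vertex 5 (distance=5)

Step 3: Shortest path: 2 -> 6 -> 5
Total weight: 2 + 3 = 5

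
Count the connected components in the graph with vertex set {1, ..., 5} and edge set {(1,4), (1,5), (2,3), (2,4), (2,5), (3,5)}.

Step 1: Build adjacency list from edges:
  1: 4, 5
  2: 3, 4, 5
  3: 2, 5
  4: 1, 2
  5: 1, 2, 3

Step 2: Run BFS/DFS from vertex 1:
  Visited: {1, 4, 5, 2, 3}
  Reached 5 of 5 vertices

Step 3: All 5 vertices reached from vertex 1, so the graph is connected.
Number of connected components: 1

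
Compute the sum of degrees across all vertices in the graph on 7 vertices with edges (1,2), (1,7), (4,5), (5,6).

Step 1: Count edges incident to each vertex:
  deg(1) = 2 (neighbors: 2, 7)
  deg(2) = 1 (neighbors: 1)
  deg(3) = 0 (neighbors: none)
  deg(4) = 1 (neighbors: 5)
  deg(5) = 2 (neighbors: 4, 6)
  deg(6) = 1 (neighbors: 5)
  deg(7) = 1 (neighbors: 1)

Step 2: Sum all degrees:
  2 + 1 + 0 + 1 + 2 + 1 + 1 = 8

Verification: sum of degrees = 2 * |E| = 2 * 4 = 8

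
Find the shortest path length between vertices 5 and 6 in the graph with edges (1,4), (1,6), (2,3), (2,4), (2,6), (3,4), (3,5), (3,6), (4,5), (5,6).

Step 1: Build adjacency list:
  1: 4, 6
  2: 3, 4, 6
  3: 2, 4, 5, 6
  4: 1, 2, 3, 5
  5: 3, 4, 6
  6: 1, 2, 3, 5

Step 2: BFS from vertex 5 to find shortest path to 6:
  vertex 3 reached at distance 1
  vertex 4 reached at distance 1
  vertex 6 reached at distance 1

Step 3: Shortest path: 5 -> 6
Path length: 1 edge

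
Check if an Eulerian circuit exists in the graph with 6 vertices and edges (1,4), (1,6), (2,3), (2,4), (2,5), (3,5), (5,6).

Step 1: Find the degree of each vertex:
  deg(1) = 2
  deg(2) = 3
  deg(3) = 2
  deg(4) = 2
  deg(5) = 3
  deg(6) = 2

Step 2: Count vertices with odd degree:
  Odd-degree vertices: 2, 5 (2 total)

Step 3: Apply Euler's theorem:
  - Eulerian circuit exists iff graph is connected and all vertices have even degree
  - Eulerian path exists iff graph is connected and has 0 or 2 odd-degree vertices

Graph is connected with exactly 2 odd-degree vertices (2, 5).
Eulerian path exists (starting and ending at the odd-degree vertices), but no Eulerian circuit.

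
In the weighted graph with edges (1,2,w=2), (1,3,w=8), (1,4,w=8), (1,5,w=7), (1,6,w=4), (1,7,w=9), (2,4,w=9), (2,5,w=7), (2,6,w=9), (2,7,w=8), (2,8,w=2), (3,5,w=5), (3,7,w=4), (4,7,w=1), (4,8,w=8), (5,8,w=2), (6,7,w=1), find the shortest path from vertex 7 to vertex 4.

Step 1: Build adjacency list with weights:
  1: 2(w=2), 3(w=8), 4(w=8), 5(w=7), 6(w=4), 7(w=9)
  2: 1(w=2), 4(w=9), 5(w=7), 6(w=9), 7(w=8), 8(w=2)
  3: 1(w=8), 5(w=5), 7(w=4)
  4: 1(w=8), 2(w=9), 7(w=1), 8(w=8)
  5: 1(w=7), 2(w=7), 3(w=5), 8(w=2)
  6: 1(w=4), 2(w=9), 7(w=1)
  7: 1(w=9), 2(w=8), 3(w=4), 4(w=1), 6(w=1)
  8: 2(w=2), 4(w=8), 5(w=2)

Step 2: Apply Dijkstra's algorithm from vertex 7:
  Visit vertex 7 (distance=0)
    Update dist[1] = 9
    Update dist[2] = 8
    Update dist[3] = 4
    Update dist[4] = 1
    Update dist[6] = 1
  Visit vertex 4 (distance=1)
    Update dist[8] = 9

Step 3: Shortest path: 7 -> 4
Total weight: 1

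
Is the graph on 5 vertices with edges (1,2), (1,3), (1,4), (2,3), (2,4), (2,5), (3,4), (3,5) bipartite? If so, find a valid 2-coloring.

Step 1: Attempt 2-coloring using BFS:
  Start at vertex 1, assign color 0
  Color vertex 2 with color 1 (neighbor of 1)
  Color vertex 3 with color 1 (neighbor of 1)
  Color vertex 4 with color 1 (neighbor of 1)

Step 2: Conflict found! Vertices 2 and 3 are adjacent but have the same color.
This means the graph contains an odd cycle.

The graph is NOT bipartite.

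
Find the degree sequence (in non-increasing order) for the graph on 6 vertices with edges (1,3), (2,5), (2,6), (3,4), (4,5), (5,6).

Step 1: Count edges incident to each vertex:
  deg(1) = 1 (neighbors: 3)
  deg(2) = 2 (neighbors: 5, 6)
  deg(3) = 2 (neighbors: 1, 4)
  deg(4) = 2 (neighbors: 3, 5)
  deg(5) = 3 (neighbors: 2, 4, 6)
  deg(6) = 2 (neighbors: 2, 5)

Step 2: Sort degrees in non-increasing order:
  Degrees: [1, 2, 2, 2, 3, 2] -> sorted: [3, 2, 2, 2, 2, 1]

Degree sequence: [3, 2, 2, 2, 2, 1]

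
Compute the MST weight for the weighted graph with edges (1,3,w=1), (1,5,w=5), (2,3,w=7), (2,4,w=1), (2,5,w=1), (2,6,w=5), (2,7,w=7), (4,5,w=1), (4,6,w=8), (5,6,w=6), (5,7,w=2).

Apply Kruskal's algorithm (sort edges by weight, add if no cycle):

Sorted edges by weight:
  (1,3) w=1
  (2,4) w=1
  (2,5) w=1
  (4,5) w=1
  (5,7) w=2
  (1,5) w=5
  (2,6) w=5
  (5,6) w=6
  (2,3) w=7
  (2,7) w=7
  (4,6) w=8

Add edge (1,3) w=1 -- no cycle. Running total: 1
Add edge (2,4) w=1 -- no cycle. Running total: 2
Add edge (2,5) w=1 -- no cycle. Running total: 3
Skip edge (4,5) w=1 -- would create cycle
Add edge (5,7) w=2 -- no cycle. Running total: 5
Add edge (1,5) w=5 -- no cycle. Running total: 10
Add edge (2,6) w=5 -- no cycle. Running total: 15

MST edges: (1,3,w=1), (2,4,w=1), (2,5,w=1), (5,7,w=2), (1,5,w=5), (2,6,w=5)
Total MST weight: 1 + 1 + 1 + 2 + 5 + 5 = 15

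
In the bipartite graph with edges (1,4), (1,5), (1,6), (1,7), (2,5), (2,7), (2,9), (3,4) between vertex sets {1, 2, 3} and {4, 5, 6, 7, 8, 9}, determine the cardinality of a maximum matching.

Step 1: List the neighbors of each left vertex:
  1: 4, 5, 6, 7
  2: 5, 7, 9
  3: 4

Step 2: Greedily match left vertices, then look for augmenting paths:
  Match 1 -- 6
  Match 2 -- 5
  Match 3 -- 4
  No augmenting path remains.

Step 3: Verify this is maximum:
  Matching size 3 = min(|L|, |R|) = min(3, 6), which is an upper bound, so this matching is maximum.

Maximum matching: {(1,6), (2,5), (3,4)}
Size: 3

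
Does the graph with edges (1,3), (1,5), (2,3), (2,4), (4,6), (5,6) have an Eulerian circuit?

Step 1: Find the degree of each vertex:
  deg(1) = 2
  deg(2) = 2
  deg(3) = 2
  deg(4) = 2
  deg(5) = 2
  deg(6) = 2

Step 2: Count vertices with odd degree:
  All vertices have even degree (0 odd-degree vertices)

Step 3: Apply Euler's theorem:
  - Eulerian circuit exists iff graph is connected and all vertices have even degree
  - Eulerian path exists iff graph is connected and has 0 or 2 odd-degree vertices

Graph is connected with 0 odd-degree vertices.
Both Eulerian circuit and Eulerian path exist.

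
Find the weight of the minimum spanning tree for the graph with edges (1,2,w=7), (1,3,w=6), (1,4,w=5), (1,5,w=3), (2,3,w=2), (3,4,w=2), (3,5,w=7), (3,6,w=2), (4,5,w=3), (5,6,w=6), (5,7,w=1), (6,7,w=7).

Apply Kruskal's algorithm (sort edges by weight, add if no cycle):

Sorted edges by weight:
  (5,7) w=1
  (2,3) w=2
  (3,4) w=2
  (3,6) w=2
  (1,5) w=3
  (4,5) w=3
  (1,4) w=5
  (1,3) w=6
  (5,6) w=6
  (1,2) w=7
  (3,5) w=7
  (6,7) w=7

Add edge (5,7) w=1 -- no cycle. Running total: 1
Add edge (2,3) w=2 -- no cycle. Running total: 3
Add edge (3,4) w=2 -- no cycle. Running total: 5
Add edge (3,6) w=2 -- no cycle. Running total: 7
Add edge (1,5) w=3 -- no cycle. Running total: 10
Add edge (4,5) w=3 -- no cycle. Running total: 13

MST edges: (5,7,w=1), (2,3,w=2), (3,4,w=2), (3,6,w=2), (1,5,w=3), (4,5,w=3)
Total MST weight: 1 + 2 + 2 + 2 + 3 + 3 = 13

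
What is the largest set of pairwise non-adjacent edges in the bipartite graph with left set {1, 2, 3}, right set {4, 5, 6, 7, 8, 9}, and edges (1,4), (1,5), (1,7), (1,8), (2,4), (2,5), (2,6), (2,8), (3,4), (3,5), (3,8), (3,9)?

Step 1: List the neighbors of each left vertex:
  1: 4, 5, 7, 8
  2: 4, 5, 6, 8
  3: 4, 5, 8, 9

Step 2: Greedily match left vertices, then look for augmenting paths:
  Match 1 -- 4
  Match 2 -- 5
  Match 3 -- 8
  No augmenting path remains.

Step 3: Verify this is maximum:
  Matching size 3 = min(|L|, |R|) = min(3, 6), which is an upper bound, so this matching is maximum.

Maximum matching: {(1,4), (2,5), (3,8)}
Size: 3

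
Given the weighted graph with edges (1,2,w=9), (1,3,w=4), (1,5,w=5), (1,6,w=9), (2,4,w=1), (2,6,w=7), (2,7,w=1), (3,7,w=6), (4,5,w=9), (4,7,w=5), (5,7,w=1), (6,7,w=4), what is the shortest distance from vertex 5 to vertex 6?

Step 1: Build adjacency list with weights:
  1: 2(w=9), 3(w=4), 5(w=5), 6(w=9)
  2: 1(w=9), 4(w=1), 6(w=7), 7(w=1)
  3: 1(w=4), 7(w=6)
  4: 2(w=1), 5(w=9), 7(w=5)
  5: 1(w=5), 4(w=9), 7(w=1)
  6: 1(w=9), 2(w=7), 7(w=4)
  7: 2(w=1), 3(w=6), 4(w=5), 5(w=1), 6(w=4)

Step 2: Apply Dijkstra's algorithm from vertex 5:
  Visit vertex 5 (distance=0)
    Update dist[1] = 5
    Update dist[4] = 9
    Update dist[7] = 1
  Visit vertex 7 (distance=1)
    Update dist[2] = 2
    Update dist[3] = 7
    Update dist[4] = 6
    Update dist[6] = 5
  Visit vertex 2 (distance=2)
    Update dist[4] = 3
  Visit vertex 4 (distance=3)
  Visit vertex 1 (distance=5)
  Visit vertex 6 (distance=5)

Step 3: Shortest path: 5 -> 7 -> 6
Total weight: 1 + 4 = 5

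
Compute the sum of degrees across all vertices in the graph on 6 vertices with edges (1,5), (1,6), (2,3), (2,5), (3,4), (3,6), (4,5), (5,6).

Step 1: Count edges incident to each vertex:
  deg(1) = 2 (neighbors: 5, 6)
  deg(2) = 2 (neighbors: 3, 5)
  deg(3) = 3 (neighbors: 2, 4, 6)
  deg(4) = 2 (neighbors: 3, 5)
  deg(5) = 4 (neighbors: 1, 2, 4, 6)
  deg(6) = 3 (neighbors: 1, 3, 5)

Step 2: Sum all degrees:
  2 + 2 + 3 + 2 + 4 + 3 = 16

Verification: sum of degrees = 2 * |E| = 2 * 8 = 16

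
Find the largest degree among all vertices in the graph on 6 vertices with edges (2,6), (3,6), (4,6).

Step 1: Count edges incident to each vertex:
  deg(1) = 0 (neighbors: none)
  deg(2) = 1 (neighbors: 6)
  deg(3) = 1 (neighbors: 6)
  deg(4) = 1 (neighbors: 6)
  deg(5) = 0 (neighbors: none)
  deg(6) = 3 (neighbors: 2, 3, 4)

Step 2: Find maximum:
  max(0, 1, 1, 1, 0, 3) = 3 (vertex 6)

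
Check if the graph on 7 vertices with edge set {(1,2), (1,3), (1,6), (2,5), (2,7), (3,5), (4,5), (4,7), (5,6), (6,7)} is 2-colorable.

Step 1: Attempt 2-coloring using BFS:
  Start at vertex 1, assign color 0
  Color vertex 2 with color 1 (neighbor of 1)
  Color vertex 3 with color 1 (neighbor of 1)
  Color vertex 6 with color 1 (neighbor of 1)
  Color vertex 5 with color 0 (neighbor of 2)
  Color vertex 7 with color 0 (neighbor of 2)
  Color vertex 4 with color 1 (neighbor of 5)

Step 2: 2-coloring succeeded. No conflicts found.
  Set A (color 0): {1, 5, 7}
  Set B (color 1): {2, 3, 4, 6}

The graph is bipartite with partition {1, 5, 7}, {2, 3, 4, 6}.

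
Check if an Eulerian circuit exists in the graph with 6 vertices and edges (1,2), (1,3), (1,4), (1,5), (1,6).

Step 1: Find the degree of each vertex:
  deg(1) = 5
  deg(2) = 1
  deg(3) = 1
  deg(4) = 1
  deg(5) = 1
  deg(6) = 1

Step 2: Count vertices with odd degree:
  Odd-degree vertices: 1, 2, 3, 4, 5, 6 (6 total)

Step 3: Apply Euler's theorem:
  - Eulerian circuit exists iff graph is connected and all vertices have even degree
  - Eulerian path exists iff graph is connected and has 0 or 2 odd-degree vertices

Graph has 6 odd-degree vertices (need 0 or 2).
Neither Eulerian path nor Eulerian circuit exists.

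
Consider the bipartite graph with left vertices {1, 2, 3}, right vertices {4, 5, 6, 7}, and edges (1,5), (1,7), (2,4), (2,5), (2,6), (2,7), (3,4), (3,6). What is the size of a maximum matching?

Step 1: List the neighbors of each left vertex:
  1: 5, 7
  2: 4, 5, 6, 7
  3: 4, 6

Step 2: Greedily match left vertices, then look for augmenting paths:
  Match 1 -- 5
  Match 2 -- 4
  Match 3 -- 6
  No augmenting path remains.

Step 3: Verify this is maximum:
  Matching size 3 = min(|L|, |R|) = min(3, 4), which is an upper bound, so this matching is maximum.

Maximum matching: {(1,5), (2,4), (3,6)}
Size: 3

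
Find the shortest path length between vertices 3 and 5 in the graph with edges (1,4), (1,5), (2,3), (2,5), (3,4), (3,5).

Step 1: Build adjacency list:
  1: 4, 5
  2: 3, 5
  3: 2, 4, 5
  4: 1, 3
  5: 1, 2, 3

Step 2: BFS from vertex 3 to find shortest path to 5:
  vertex 2 reached at distance 1
  vertex 4 reached at distance 1
  vertex 5 reached at distance 1

Step 3: Shortest path: 3 -> 5
Path length: 1 edge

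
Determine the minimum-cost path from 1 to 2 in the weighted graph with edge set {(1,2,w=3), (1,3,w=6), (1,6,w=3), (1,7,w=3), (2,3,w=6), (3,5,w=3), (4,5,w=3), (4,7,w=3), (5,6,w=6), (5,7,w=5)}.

Step 1: Build adjacency list with weights:
  1: 2(w=3), 3(w=6), 6(w=3), 7(w=3)
  2: 1(w=3), 3(w=6)
  3: 1(w=6), 2(w=6), 5(w=3)
  4: 5(w=3), 7(w=3)
  5: 3(w=3), 4(w=3), 6(w=6), 7(w=5)
  6: 1(w=3), 5(w=6)
  7: 1(w=3), 4(w=3), 5(w=5)

Step 2: Apply Dijkstra's algorithm from vertex 1:
  Visit vertex 1 (distance=0)
    Update dist[2] = 3
    Update dist[3] = 6
    Update dist[6] = 3
    Update dist[7] = 3
  Visit vertex 2 (distance=3)

Step 3: Shortest path: 1 -> 2
Total weight: 3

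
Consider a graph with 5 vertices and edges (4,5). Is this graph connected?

Step 1: Build adjacency list from edges:
  1: (none)
  2: (none)
  3: (none)
  4: 5
  5: 4

Step 2: Run BFS/DFS from vertex 1:
  Visited: {1}
  Reached 1 of 5 vertices

Step 3: Only 1 of 5 vertices reached. Graph is disconnected.
Connected components: {1}, {2}, {3}, {4, 5}
Answer: No, the graph is not connected (4 components).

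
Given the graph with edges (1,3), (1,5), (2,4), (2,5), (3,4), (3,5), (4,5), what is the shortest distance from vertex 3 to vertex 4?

Step 1: Build adjacency list:
  1: 3, 5
  2: 4, 5
  3: 1, 4, 5
  4: 2, 3, 5
  5: 1, 2, 3, 4

Step 2: BFS from vertex 3 to find shortest path to 4:
  vertex 1 reached at distance 1
  vertex 4 reached at distance 1

Step 3: Shortest path: 3 -> 4
Path length: 1 edge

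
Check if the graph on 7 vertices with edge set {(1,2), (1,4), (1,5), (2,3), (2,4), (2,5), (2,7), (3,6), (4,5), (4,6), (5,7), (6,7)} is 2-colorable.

Step 1: Attempt 2-coloring using BFS:
  Start at vertex 1, assign color 0
  Color vertex 2 with color 1 (neighbor of 1)
  Color vertex 4 with color 1 (neighbor of 1)
  Color vertex 5 with color 1 (neighbor of 1)
  Color vertex 3 with color 0 (neighbor of 2)

Step 2: Conflict found! Vertices 2 and 4 are adjacent but have the same color.
This means the graph contains an odd cycle.

The graph is NOT bipartite.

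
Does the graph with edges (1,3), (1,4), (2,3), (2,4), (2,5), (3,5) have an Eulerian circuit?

Step 1: Find the degree of each vertex:
  deg(1) = 2
  deg(2) = 3
  deg(3) = 3
  deg(4) = 2
  deg(5) = 2

Step 2: Count vertices with odd degree:
  Odd-degree vertices: 2, 3 (2 total)

Step 3: Apply Euler's theorem:
  - Eulerian circuit exists iff graph is connected and all vertices have even degree
  - Eulerian path exists iff graph is connected and has 0 or 2 odd-degree vertices

Graph is connected with exactly 2 odd-degree vertices (2, 3).
Eulerian path exists (starting and ending at the odd-degree vertices), but no Eulerian circuit.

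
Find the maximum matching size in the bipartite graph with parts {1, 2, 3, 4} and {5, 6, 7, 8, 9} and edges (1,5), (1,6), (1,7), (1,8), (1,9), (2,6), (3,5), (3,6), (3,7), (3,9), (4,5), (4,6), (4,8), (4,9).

Step 1: List the neighbors of each left vertex:
  1: 5, 6, 7, 8, 9
  2: 6
  3: 5, 6, 7, 9
  4: 5, 6, 8, 9

Step 2: Greedily match left vertices, then look for augmenting paths:
  Match 1 -- 5
  Match 2 -- 6
  Match 3 -- 7
  Match 4 -- 8
  No augmenting path remains.

Step 3: Verify this is maximum:
  Matching size 4 = min(|L|, |R|) = min(4, 5), which is an upper bound, so this matching is maximum.

Maximum matching: {(1,5), (2,6), (3,7), (4,8)}
Size: 4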